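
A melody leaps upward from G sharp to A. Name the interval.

minor second

Counting letters G–A gives a second.
G#→A = 1 semitone, 1 narrower than the major second (2), so minor.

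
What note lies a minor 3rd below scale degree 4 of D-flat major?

Eb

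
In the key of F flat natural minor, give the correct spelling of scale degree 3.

The Fb natural minor scale runs Fb Gb Abb Bbb Cb Dbb Ebb.
Degree 3 is Abb.

Abb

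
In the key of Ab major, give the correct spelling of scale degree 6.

F

The Ab major scale runs Ab Bb C Db Eb F G.
Degree 6 is F.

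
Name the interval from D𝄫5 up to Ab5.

augmented fifth

The letter names run D→A, a span of 4 letter steps, so the interval is some kind of fifth.
Dbb to Ab is 8 semitones. A perfect fifth is 7, so 8 makes it augmented.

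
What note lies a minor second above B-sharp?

A second above B lands on the letter C.
A minor second spans 1 semitone, so B# moves to pitch class 1. On the letter C that is C#.

C#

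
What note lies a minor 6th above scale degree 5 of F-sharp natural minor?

A

Scale degree 5 of F# natural minor is C#.
A minor sixth (8 semitones) above C# lands on the letter A, giving A.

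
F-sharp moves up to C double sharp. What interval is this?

augmented fifth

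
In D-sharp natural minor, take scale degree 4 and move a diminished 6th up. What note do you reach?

Eb

Scale degree 4 of D# natural minor is G#.
A diminished sixth (7 semitones) above G# lands on the letter E, giving Eb.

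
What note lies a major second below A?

G

A second below A lands on the letter G.
A major second spans 2 semitones, so A moves to pitch class 7. On the letter G that is G.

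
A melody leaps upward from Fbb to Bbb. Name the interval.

augmented fourth

The letter names run F→B, a span of 3 letter steps, so the interval is some kind of fourth.
Fbb to Bbb is 6 semitones. A perfect fourth is 5, so 6 makes it augmented.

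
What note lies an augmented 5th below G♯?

A fifth below G lands on the letter C.
An augmented fifth spans 8 semitones, so G# moves to pitch class 0. On the letter C that is C.

C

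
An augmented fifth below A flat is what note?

A down a perfect fifth is D, so the target letter is D.
From Ab, an augmented fifth is 8 semitones down: Dbb.

Dbb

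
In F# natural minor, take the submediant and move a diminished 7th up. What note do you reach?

Cb

The submediant of F# natural minor is D.
A diminished seventh (9 semitones) above D lands on the letter C, giving Cb.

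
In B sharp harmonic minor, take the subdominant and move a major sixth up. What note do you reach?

C##

The subdominant of B# harmonic minor is E#.
A major sixth (9 semitones) above E# lands on the letter C, giving C##.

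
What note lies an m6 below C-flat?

A sixth below C lands on the letter E.
A minor sixth spans 8 semitones, so Cb moves to pitch class 3. On the letter E that is Eb.

Eb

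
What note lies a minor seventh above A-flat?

A seventh above A lands on the letter G.
A minor seventh spans 10 semitones, so Ab moves to pitch class 6. On the letter G that is Gb.

Gb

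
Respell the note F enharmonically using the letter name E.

E#

F is pitch class 5. The letter E alone is pitch class 4.
To reach pitch class 5 from E requires an offset of +1 semitone, i.e. sharp: E#.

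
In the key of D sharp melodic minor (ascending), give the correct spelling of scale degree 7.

The D# melodic minor (ascending) scale runs D# E# F# G# A# B# C##.
Degree 7 is C##.

C##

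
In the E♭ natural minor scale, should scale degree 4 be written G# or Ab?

Each scale degree takes a distinct letter name. Degree 4 of a scale on E must use the letter A.
Ab and G# are enharmonically the same pitch, but only Ab uses the letter A, so it is the correct spelling here.

Ab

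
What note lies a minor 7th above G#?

F#

G up a major seventh is F#, so the target letter is F.
From G#, a minor seventh is 10 semitones up: F#.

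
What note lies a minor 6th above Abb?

Fbb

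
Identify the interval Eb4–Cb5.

minor sixth

The letter names run E→C, a span of 5 letter steps, so the interval is some kind of sixth.
Eb to Cb is 8 semitones. A major sixth is 9, so 8 makes it minor.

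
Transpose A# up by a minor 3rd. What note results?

C#

A up a major third is C#, so the target letter is C.
From A#, a minor third is 3 semitones up: C#.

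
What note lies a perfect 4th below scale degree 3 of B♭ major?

A

Scale degree 3 of Bb major is D.
A perfect fourth (5 semitones) below D lands on the letter A, giving A.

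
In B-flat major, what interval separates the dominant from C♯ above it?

augmented fifth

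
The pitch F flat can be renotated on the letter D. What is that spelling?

D##

Fb is pitch class 4. The letter D alone is pitch class 2.
To reach pitch class 4 from D requires an offset of +2 semitones, i.e. double sharp: D##.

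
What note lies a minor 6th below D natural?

F#

A sixth below D lands on the letter F.
A minor sixth spans 8 semitones, so D moves to pitch class 6. On the letter F that is F#.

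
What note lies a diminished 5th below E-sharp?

A##

E down a perfect fifth is A, so the target letter is A.
From E#, a diminished fifth is 6 semitones down: A##.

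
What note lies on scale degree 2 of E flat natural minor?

F

The Eb natural minor scale runs Eb F Gb Ab Bb Cb Db.
Degree 2 is F.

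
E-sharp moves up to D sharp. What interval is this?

minor seventh

The letter names run E→D, a span of 6 letter steps, so the interval is some kind of seventh.
E# to D# is 10 semitones. A major seventh is 11, so 10 makes it minor.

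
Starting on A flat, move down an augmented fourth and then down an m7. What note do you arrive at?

An augmented fourth down from Ab is Ebb (letter E, 6 semitones down).
A minor seventh down from Ebb is Fb (letter F, 10 semitones down).

Fb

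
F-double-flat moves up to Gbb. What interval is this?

major second

Counting letters F–G gives a second.
Fbb→Gbb = 2 semitones, exactly the major second.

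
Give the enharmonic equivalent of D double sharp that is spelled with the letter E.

E

Plain E sits at the same pitch as D##, so on the letter E the same pitch needs a natural: E.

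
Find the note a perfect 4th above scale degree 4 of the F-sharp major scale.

Scale degree 4 of F# major is B.
A perfect fourth (5 semitones) above B lands on the letter E, giving E.

E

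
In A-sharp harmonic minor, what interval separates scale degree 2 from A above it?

diminished seventh

Scale degree 2 of A# harmonic minor is B#.
B# up to A: letters B→A make it a seventh; 9 semitones makes it diminished.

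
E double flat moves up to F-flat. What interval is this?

The letter names run E→F, a span of 1 letter step, so the interval is some kind of second.
Ebb to Fb is 2 semitones. A major second is 2, so 2 makes it major.

major second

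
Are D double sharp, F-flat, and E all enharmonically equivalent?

Yes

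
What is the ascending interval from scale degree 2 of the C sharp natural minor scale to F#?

minor third

Scale degree 2 of C# natural minor is D#.
D# up to F#: letters D→F make it a third; 3 semitones makes it minor.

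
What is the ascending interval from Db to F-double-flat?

The letter names run D→F, a span of 2 letter steps, so the interval is some kind of third.
Db to Fbb is 2 semitones. A major third is 4, so 2 makes it diminished.

diminished third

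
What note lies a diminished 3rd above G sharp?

A third above G lands on the letter B.
A diminished third spans 2 semitones, so G# moves to pitch class 10. On the letter B that is Bb.

Bb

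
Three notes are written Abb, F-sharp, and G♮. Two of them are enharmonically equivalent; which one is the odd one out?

In 12-tone equal temperament, enharmonic equivalents share a pitch class. Abb is pitch class 7; F# is pitch class 6; G is pitch class 7.
Abb and G share pitch class 7, while F# is pitch class 6.

F#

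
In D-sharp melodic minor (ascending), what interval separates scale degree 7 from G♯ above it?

Scale degree 7 of D# melodic minor (ascending) is C##.
C## up to G#: letters C→G make it a fifth; 6 semitones makes it diminished.

diminished fifth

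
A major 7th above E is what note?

E up a major seventh is D#, so the target letter is D.
From E, a major seventh is 11 semitones up: D#.

D#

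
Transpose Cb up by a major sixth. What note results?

A sixth above C lands on the letter A.
A major sixth spans 9 semitones, so Cb moves to pitch class 8. On the letter A that is Ab.

Ab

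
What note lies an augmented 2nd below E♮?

Db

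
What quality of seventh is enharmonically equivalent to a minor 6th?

A minor sixth spans 8 semitones.
A seventh spanning 8 semitones is doubly diminished (the major seventh is 11).

doubly diminished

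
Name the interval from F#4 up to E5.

minor seventh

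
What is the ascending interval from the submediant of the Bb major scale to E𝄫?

The submediant of Bb major is G.
G up to Ebb: letters G→E make it a sixth; 7 semitones makes it diminished.

diminished sixth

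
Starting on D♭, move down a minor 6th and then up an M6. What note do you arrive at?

A minor sixth down from Db is F (letter F, 8 semitones down).
A major sixth up from F is D (letter D, 9 semitones up).

D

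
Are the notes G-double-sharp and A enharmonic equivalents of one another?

Yes

G## is pitch class 9; A is pitch class 9.
All spellings map to pitch class 9, so they are enharmonically equivalent.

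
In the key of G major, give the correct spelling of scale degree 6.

E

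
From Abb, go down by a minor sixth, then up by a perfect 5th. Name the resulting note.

A minor sixth down from Abb is Cb (letter C, 8 semitones down).
A perfect fifth up from Cb is Gb (letter G, 7 semitones up).

Gb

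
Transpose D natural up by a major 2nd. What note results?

E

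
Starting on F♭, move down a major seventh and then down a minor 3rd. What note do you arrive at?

A major seventh down from Fb is Gbb (letter G, 11 semitones down).
A minor third down from Gbb is Ebb (letter E, 3 semitones down).

Ebb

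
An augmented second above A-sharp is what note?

A second above A lands on the letter B.
An augmented second spans 3 semitones, so A# moves to pitch class 1. On the letter B that is B##.

B##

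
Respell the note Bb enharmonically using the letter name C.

Cbb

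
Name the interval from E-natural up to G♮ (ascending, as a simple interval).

Counting letters E–F–G gives a third.
E→G = 3 semitones, 1 narrower than the major third (4), so minor.

minor third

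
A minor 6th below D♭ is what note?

F

A sixth below D lands on the letter F.
A minor sixth spans 8 semitones, so Db moves to pitch class 5. On the letter F that is F.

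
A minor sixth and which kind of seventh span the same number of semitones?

A minor sixth spans 8 semitones.
A seventh spanning 8 semitones is doubly diminished (the major seventh is 11).

doubly diminished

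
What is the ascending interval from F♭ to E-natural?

augmented seventh

Counting letters F–G–A–B–C–D–E gives a seventh.
Fb→E = 12 semitones, 1 wider than the major seventh (11), so augmented.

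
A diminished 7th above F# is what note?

Eb

A seventh above F lands on the letter E.
A diminished seventh spans 9 semitones, so F# moves to pitch class 3. On the letter E that is Eb.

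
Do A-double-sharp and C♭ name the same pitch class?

A## = pitch class 11 and Cb = pitch class 11 — the same pitch class, so they are enharmonic equivalents.

Yes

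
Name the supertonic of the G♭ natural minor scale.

Degree 2 takes the letter 1 step above G, which is A.
In natural minor, degree 2 sits 2 semitones above the tonic. Gb + 2 semitones is pitch class 8, spelled on A as Ab.

Ab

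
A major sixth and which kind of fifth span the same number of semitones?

A major sixth spans 9 semitones.
A fifth spanning 9 semitones is doubly augmented (the perfect fifth is 7).

doubly augmented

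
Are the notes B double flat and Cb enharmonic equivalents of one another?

No

Bbb is pitch class 9; Cb is pitch class 11.
The pitch classes differ (9 vs. 11), so they are not enharmonic equivalents.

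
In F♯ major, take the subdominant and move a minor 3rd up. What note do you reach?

D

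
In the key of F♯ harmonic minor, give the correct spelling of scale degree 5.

The F# harmonic minor scale runs F# G# A B C# D E#.
Degree 5 is C#.

C#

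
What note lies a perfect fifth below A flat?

A fifth below A lands on the letter D.
A perfect fifth spans 7 semitones, so Ab moves to pitch class 1. On the letter D that is Db.

Db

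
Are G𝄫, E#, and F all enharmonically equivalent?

Gbb is pitch class 5; E# is pitch class 5; F is pitch class 5.
All spellings map to pitch class 5, so they are enharmonically equivalent.

Yes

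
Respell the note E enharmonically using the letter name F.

E is pitch class 4. The letter F alone is pitch class 5.
To reach pitch class 4 from F requires an offset of -1 semitone, i.e. flat: Fb.

Fb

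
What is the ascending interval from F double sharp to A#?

The letter names run F→A, a span of 2 letter steps, so the interval is some kind of third.
F## to A# is 3 semitones. A major third is 4, so 3 makes it minor.

minor third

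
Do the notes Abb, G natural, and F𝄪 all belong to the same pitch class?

Yes

Abb = pitch class 7 and G = pitch class 7 and F## = pitch class 7 — the same pitch class, so they are enharmonic equivalents.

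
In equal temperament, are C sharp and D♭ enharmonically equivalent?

C# = pitch class 1 and Db = pitch class 1 — the same pitch class, so they are enharmonic equivalents.

Yes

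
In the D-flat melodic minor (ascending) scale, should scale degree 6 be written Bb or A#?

Each scale degree takes a distinct letter name. Degree 6 of a scale on D must use the letter B.
Bb and A# are enharmonically the same pitch, but only Bb uses the letter B, so it is the correct spelling here.

Bb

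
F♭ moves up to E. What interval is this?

augmented seventh

The letter names run F→E, a span of 6 letter steps, so the interval is some kind of seventh.
Fb to E is 12 semitones. A major seventh is 11, so 12 makes it augmented.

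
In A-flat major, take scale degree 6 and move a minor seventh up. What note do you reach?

Scale degree 6 of Ab major is F.
A minor seventh (10 semitones) above F lands on the letter E, giving Eb.

Eb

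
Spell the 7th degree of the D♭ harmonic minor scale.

C

Degree 7 takes the letter 6 steps above D, which is C.
In harmonic minor, degree 7 sits 11 semitones above the tonic. Db + 11 semitones is pitch class 0, spelled on C as C.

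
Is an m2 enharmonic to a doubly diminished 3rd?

Yes

A minor second spans 1 semitone; a doubly diminished third spans 1.
They are enharmonically equivalent.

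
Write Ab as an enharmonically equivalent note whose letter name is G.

Plain G sits 1 semitone below Ab, so on the letter G the same pitch needs a sharp: G#.

G#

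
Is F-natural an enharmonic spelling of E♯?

F = pitch class 5 and E# = pitch class 5 — the same pitch class, so they are enharmonic equivalents.

Yes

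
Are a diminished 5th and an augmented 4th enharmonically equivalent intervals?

Yes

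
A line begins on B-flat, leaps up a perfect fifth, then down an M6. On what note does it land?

Ab

A perfect fifth up from Bb is F (letter F, 7 semitones up).
A major sixth down from F is Ab (letter A, 9 semitones down).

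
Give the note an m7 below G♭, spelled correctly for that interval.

Ab

A seventh below G lands on the letter A.
A minor seventh spans 10 semitones, so Gb moves to pitch class 8. On the letter A that is Ab.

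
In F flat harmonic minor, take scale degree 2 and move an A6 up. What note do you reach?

E

Scale degree 2 of Fb harmonic minor is Gb.
An augmented sixth (10 semitones) above Gb lands on the letter E, giving E.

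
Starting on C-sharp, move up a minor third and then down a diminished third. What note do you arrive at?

A minor third up from C# is E (letter E, 3 semitones up).
A diminished third down from E is C## (letter C, 2 semitones down).

C##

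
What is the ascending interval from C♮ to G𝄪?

doubly augmented fifth

The letter names run C→G, a span of 4 letter steps, so the interval is some kind of fifth.
C to G## is 9 semitones. A perfect fifth is 7, so 9 makes it doubly augmented.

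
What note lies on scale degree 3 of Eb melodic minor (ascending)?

Gb

The Eb melodic minor (ascending) scale runs Eb F Gb Ab Bb C D.
Degree 3 is Gb.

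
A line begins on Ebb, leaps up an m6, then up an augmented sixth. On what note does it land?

Ab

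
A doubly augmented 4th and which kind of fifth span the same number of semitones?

A doubly augmented fourth spans 7 semitones.
A fifth spanning 7 semitones is perfect (the perfect fifth is 7).

perfect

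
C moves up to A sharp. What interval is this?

augmented sixth

The letter names run C→A, a span of 5 letter steps, so the interval is some kind of sixth.
C to A# is 10 semitones. A major sixth is 9, so 10 makes it augmented.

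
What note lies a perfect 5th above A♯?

A up a perfect fifth is E, so the target letter is E.
From A#, a perfect fifth is 7 semitones up: E#.

E#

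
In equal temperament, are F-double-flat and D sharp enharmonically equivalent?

Yes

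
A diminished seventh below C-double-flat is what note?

Db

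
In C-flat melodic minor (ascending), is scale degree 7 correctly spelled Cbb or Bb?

Each scale degree takes a distinct letter name. Degree 7 of a scale on C must use the letter B.
Bb and Cbb are enharmonically the same pitch, but only Bb uses the letter B, so it is the correct spelling here.

Bb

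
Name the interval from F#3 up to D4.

minor sixth

The letter names run F→D, a span of 5 letter steps, so the interval is some kind of sixth.
F# to D is 8 semitones. A major sixth is 9, so 8 makes it minor.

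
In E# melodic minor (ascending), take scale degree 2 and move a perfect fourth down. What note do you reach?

C##

Scale degree 2 of E# melodic minor (ascending) is F##.
A perfect fourth (5 semitones) below F## lands on the letter C, giving C##.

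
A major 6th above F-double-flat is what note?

A sixth above F lands on the letter D.
A major sixth spans 9 semitones, so Fbb moves to pitch class 0. On the letter D that is Dbb.

Dbb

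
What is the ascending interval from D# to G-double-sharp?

augmented fourth

The letter names run D→G, a span of 3 letter steps, so the interval is some kind of fourth.
D# to G## is 6 semitones. A perfect fourth is 5, so 6 makes it augmented.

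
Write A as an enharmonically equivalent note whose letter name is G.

G##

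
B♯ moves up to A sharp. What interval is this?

minor seventh

The letter names run B→A, a span of 6 letter steps, so the interval is some kind of seventh.
B# to A# is 10 semitones. A major seventh is 11, so 10 makes it minor.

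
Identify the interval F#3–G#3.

major second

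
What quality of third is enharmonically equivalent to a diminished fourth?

major

A diminished fourth spans 4 semitones.
A third spanning 4 semitones is major (the major third is 4).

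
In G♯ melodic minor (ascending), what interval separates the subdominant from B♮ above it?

minor seventh

The subdominant of G# melodic minor (ascending) is C#.
C# up to B: letters C→B make it a seventh; 10 semitones makes it minor.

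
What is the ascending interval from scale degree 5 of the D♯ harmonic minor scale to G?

diminished seventh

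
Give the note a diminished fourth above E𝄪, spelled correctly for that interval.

A fourth above E lands on the letter A.
A diminished fourth spans 4 semitones, so E## moves to pitch class 10. On the letter A that is A#.

A#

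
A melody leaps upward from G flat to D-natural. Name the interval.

augmented fifth

Counting letters G–A–B–C–D gives a fifth.
Gb→D = 8 semitones, 1 wider than the perfect fifth (7), so augmented.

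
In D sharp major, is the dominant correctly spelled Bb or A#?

A#

Each scale degree takes a distinct letter name. Degree 5 of a scale on D must use the letter A.
A# and Bb are enharmonically the same pitch, but only A# uses the letter A, so it is the correct spelling here.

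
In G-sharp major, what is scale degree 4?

C#

Degree 4 takes the letter 3 steps above G, which is C.
In major, degree 4 sits 5 semitones above the tonic. G# + 5 semitones is pitch class 1, spelled on C as C#.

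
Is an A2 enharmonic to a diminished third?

No

An augmented second spans 3 semitones; a diminished third spans 2.
The spans differ, so they are not enharmonic equivalents.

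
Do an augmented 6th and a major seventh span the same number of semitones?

No

An augmented sixth spans 10 semitones; a major seventh spans 11.
The spans differ, so they are not enharmonic equivalents.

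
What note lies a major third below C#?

A

A third below C lands on the letter A.
A major third spans 4 semitones, so C# moves to pitch class 9. On the letter A that is A.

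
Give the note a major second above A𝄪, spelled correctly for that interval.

A up a major second is B, so the target letter is B.
From A##, a major second is 2 semitones up: B##.

B##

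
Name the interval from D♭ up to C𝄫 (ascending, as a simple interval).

diminished seventh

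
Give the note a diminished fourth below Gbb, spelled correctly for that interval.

G down a perfect fourth is D, so the target letter is D.
From Gbb, a diminished fourth is 4 semitones down: Db.

Db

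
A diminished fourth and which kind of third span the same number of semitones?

A diminished fourth spans 4 semitones.
A third spanning 4 semitones is major (the major third is 4).

major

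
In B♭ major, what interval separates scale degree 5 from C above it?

Scale degree 5 of Bb major is F.
F up to C: letters F→C make it a fifth; 7 semitones makes it perfect.

perfect fifth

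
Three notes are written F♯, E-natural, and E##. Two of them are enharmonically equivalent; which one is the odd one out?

E

In 12-tone equal temperament, enharmonic equivalents share a pitch class. F# is pitch class 6; E is pitch class 4; E## is pitch class 6.
F# and E## share pitch class 6, while E is pitch class 4.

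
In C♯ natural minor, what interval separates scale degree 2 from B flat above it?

diminished sixth

Scale degree 2 of C# natural minor is D#.
D# up to Bb: letters D→B make it a sixth; 7 semitones makes it diminished.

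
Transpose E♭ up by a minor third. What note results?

A third above E lands on the letter G.
A minor third spans 3 semitones, so Eb moves to pitch class 6. On the letter G that is Gb.

Gb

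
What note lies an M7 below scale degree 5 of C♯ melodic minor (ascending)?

A

Scale degree 5 of C# melodic minor (ascending) is G#.
A major seventh (11 semitones) below G# lands on the letter A, giving A.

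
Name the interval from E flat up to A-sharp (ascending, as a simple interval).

doubly augmented fourth

Counting letters E–F–G–A gives a fourth.
Eb→A# = 7 semitones, 2 wider than the perfect fourth (5), so doubly augmented.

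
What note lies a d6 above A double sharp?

F#

A sixth above A lands on the letter F.
A diminished sixth spans 7 semitones, so A## moves to pitch class 6. On the letter F that is F#.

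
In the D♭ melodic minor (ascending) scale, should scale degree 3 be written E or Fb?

Fb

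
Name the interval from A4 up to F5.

The letter names run A→F, a span of 5 letter steps, so the interval is some kind of sixth.
A to F is 8 semitones. A major sixth is 9, so 8 makes it minor.

minor sixth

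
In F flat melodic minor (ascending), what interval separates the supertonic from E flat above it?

The supertonic of Fb melodic minor (ascending) is Gb.
Gb up to Eb: letters G→E make it a sixth; 9 semitones makes it major.

major sixth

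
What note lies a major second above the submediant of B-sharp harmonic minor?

A#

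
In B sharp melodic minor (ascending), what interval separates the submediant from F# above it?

diminished seventh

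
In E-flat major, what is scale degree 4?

Ab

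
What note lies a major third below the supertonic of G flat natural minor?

The supertonic of Gb natural minor is Ab.
A major third (4 semitones) below Ab lands on the letter F, giving Fb.

Fb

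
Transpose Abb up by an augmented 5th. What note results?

A fifth above A lands on the letter E.
An augmented fifth spans 8 semitones, so Abb moves to pitch class 3. On the letter E that is Eb.

Eb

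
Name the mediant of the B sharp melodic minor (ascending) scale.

D#

Degree 3 takes the letter 2 steps above B, which is D.
In melodic minor (ascending), degree 3 sits 3 semitones above the tonic. B# + 3 semitones is pitch class 3, spelled on D as D#.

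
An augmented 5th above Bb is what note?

A fifth above B lands on the letter F.
An augmented fifth spans 8 semitones, so Bb moves to pitch class 6. On the letter F that is F#.

F#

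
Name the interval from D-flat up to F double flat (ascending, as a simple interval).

diminished third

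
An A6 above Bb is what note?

G#

A sixth above B lands on the letter G.
An augmented sixth spans 10 semitones, so Bb moves to pitch class 8. On the letter G that is G#.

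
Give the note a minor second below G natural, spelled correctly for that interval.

G down a major second is F, so the target letter is F.
From G, a minor second is 1 semitone down: F#.

F#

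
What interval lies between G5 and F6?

minor seventh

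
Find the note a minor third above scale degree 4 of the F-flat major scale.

Dbb

Scale degree 4 of Fb major is Bbb.
A minor third (3 semitones) above Bbb lands on the letter D, giving Dbb.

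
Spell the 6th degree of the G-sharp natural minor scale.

E

The G# natural minor scale runs G# A# B C# D# E F#.
Degree 6 is E.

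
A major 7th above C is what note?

C up a major seventh is B, so the target letter is B.
From C, a major seventh is 11 semitones up: B.

B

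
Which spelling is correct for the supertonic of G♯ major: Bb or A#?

A#

Each scale degree takes a distinct letter name. Degree 2 of a scale on G must use the letter A.
A# and Bb are enharmonically the same pitch, but only A# uses the letter A, so it is the correct spelling here.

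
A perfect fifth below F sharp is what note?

A fifth below F lands on the letter B.
A perfect fifth spans 7 semitones, so F# moves to pitch class 11. On the letter B that is B.

B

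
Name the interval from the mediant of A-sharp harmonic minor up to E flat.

diminished third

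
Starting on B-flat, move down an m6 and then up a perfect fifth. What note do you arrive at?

A minor sixth down from Bb is D (letter D, 8 semitones down).
A perfect fifth up from D is A (letter A, 7 semitones up).

A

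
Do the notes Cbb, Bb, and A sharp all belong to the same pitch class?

Yes

Cbb = pitch class 10 and Bb = pitch class 10 and A# = pitch class 10 — the same pitch class, so they are enharmonic equivalents.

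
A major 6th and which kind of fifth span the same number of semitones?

doubly augmented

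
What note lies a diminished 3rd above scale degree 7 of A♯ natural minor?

Scale degree 7 of A# natural minor is G#.
A diminished third (2 semitones) above G# lands on the letter B, giving Bb.

Bb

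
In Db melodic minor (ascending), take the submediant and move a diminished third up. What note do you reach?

The submediant of Db melodic minor (ascending) is Bb.
A diminished third (2 semitones) above Bb lands on the letter D, giving Dbb.

Dbb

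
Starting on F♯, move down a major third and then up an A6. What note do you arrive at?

A major third down from F# is D (letter D, 4 semitones down).
An augmented sixth up from D is B# (letter B, 10 semitones up).

B#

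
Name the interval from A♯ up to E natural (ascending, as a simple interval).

diminished fifth

Counting letters A–B–C–D–E gives a fifth.
A#→E = 6 semitones, 1 narrower than the perfect fifth (7), so diminished.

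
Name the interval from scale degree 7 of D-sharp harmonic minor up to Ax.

major sixth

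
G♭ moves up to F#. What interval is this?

The letter names run G→F, a span of 6 letter steps, so the interval is some kind of seventh.
Gb to F# is 12 semitones. A major seventh is 11, so 12 makes it augmented.

augmented seventh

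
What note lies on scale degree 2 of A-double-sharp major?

B##

Degree 2 takes the letter 1 step above A, which is B.
In major, degree 2 sits 2 semitones above the tonic. A## + 2 semitones is pitch class 1, spelled on B as B##.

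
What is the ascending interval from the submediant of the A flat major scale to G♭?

minor second

The submediant of Ab major is F.
F up to Gb: letters F→G make it a second; 1 semitone makes it minor.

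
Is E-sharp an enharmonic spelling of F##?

No

Two spellings are enharmonically equivalent only if they share a pitch class.
Here E# → 5, F## → 7; 5 ≠ 7, so they are not.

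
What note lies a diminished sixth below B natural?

D##

A sixth below B lands on the letter D.
A diminished sixth spans 7 semitones, so B moves to pitch class 4. On the letter D that is D##.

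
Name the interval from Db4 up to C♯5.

augmented seventh

Counting letters D–E–F–G–A–B–C gives a seventh.
Db→C# = 12 semitones, 1 wider than the major seventh (11), so augmented.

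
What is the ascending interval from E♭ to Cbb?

The letter names run E→C, a span of 5 letter steps, so the interval is some kind of sixth.
Eb to Cbb is 7 semitones. A major sixth is 9, so 7 makes it diminished.

diminished sixth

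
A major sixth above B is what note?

G#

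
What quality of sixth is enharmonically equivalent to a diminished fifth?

doubly diminished

A diminished fifth spans 6 semitones.
A sixth spanning 6 semitones is doubly diminished (the major sixth is 9).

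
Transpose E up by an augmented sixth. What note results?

E up a major sixth is C#, so the target letter is C.
From E, an augmented sixth is 10 semitones up: C##.

C##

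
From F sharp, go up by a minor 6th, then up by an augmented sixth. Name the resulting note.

A minor sixth up from F# is D (letter D, 8 semitones up).
An augmented sixth up from D is B# (letter B, 10 semitones up).

B#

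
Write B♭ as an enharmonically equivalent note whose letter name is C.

Cbb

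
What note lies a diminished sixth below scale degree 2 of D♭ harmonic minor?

Scale degree 2 of Db harmonic minor is Eb.
A diminished sixth (7 semitones) below Eb lands on the letter G, giving G#.

G#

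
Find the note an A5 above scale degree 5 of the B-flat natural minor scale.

C#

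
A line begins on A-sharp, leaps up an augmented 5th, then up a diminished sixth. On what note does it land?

An augmented fifth up from A# is E## (letter E, 8 semitones up).
A diminished sixth up from E## is C# (letter C, 7 semitones up).

C#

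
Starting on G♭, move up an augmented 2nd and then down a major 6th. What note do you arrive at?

An augmented second up from Gb is A (letter A, 3 semitones up).
A major sixth down from A is C (letter C, 9 semitones down).

C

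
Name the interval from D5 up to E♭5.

minor second

The letter names run D→E, a span of 1 letter step, so the interval is some kind of second.
D to Eb is 1 semitone. A major second is 2, so 1 makes it minor.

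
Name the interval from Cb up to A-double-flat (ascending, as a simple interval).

Counting letters C–D–E–F–G–A gives a sixth.
Cb→Abb = 8 semitones, 1 narrower than the major sixth (9), so minor.

minor sixth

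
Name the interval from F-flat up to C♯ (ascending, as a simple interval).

The letter names run F→C, a span of 4 letter steps, so the interval is some kind of fifth.
Fb to C# is 9 semitones. A perfect fifth is 7, so 9 makes it doubly augmented.

doubly augmented fifth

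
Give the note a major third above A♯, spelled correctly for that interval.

C##

A up a major third is C#, so the target letter is C.
From A#, a major third is 4 semitones up: C##.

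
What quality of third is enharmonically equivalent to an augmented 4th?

An augmented fourth spans 6 semitones.
A third spanning 6 semitones is doubly augmented (the major third is 4).

doubly augmented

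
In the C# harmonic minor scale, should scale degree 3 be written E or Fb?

Each scale degree takes a distinct letter name. Degree 3 of a scale on C must use the letter E.
E and Fb are enharmonically the same pitch, but only E uses the letter E, so it is the correct spelling here.

E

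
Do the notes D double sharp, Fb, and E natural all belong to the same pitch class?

D## = pitch class 4 and Fb = pitch class 4 and E = pitch class 4 — the same pitch class, so they are enharmonic equivalents.

Yes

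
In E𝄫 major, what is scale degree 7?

Db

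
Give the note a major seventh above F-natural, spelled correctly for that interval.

E

A seventh above F lands on the letter E.
A major seventh spans 11 semitones, so F moves to pitch class 4. On the letter E that is E.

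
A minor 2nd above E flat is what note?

E up a major second is F#, so the target letter is F.
From Eb, a minor second is 1 semitone up: Fb.

Fb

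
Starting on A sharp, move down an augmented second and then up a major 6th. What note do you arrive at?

An augmented second down from A# is G (letter G, 3 semitones down).
A major sixth up from G is E (letter E, 9 semitones up).

E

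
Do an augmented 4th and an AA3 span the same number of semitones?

An augmented fourth spans 6 semitones; a doubly augmented third spans 6.
They are enharmonically equivalent.

Yes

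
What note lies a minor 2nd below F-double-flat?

A second below F lands on the letter E.
A minor second spans 1 semitone, so Fbb moves to pitch class 2. On the letter E that is Ebb.

Ebb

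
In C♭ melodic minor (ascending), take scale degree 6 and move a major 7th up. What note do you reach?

Scale degree 6 of Cb melodic minor (ascending) is Ab.
A major seventh (11 semitones) above Ab lands on the letter G, giving G.

G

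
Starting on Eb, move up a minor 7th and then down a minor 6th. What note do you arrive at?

F

A minor seventh up from Eb is Db (letter D, 10 semitones up).
A minor sixth down from Db is F (letter F, 8 semitones down).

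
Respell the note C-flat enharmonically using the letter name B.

Cb is pitch class 11. The letter B alone is pitch class 11.
Pitch class 11 on B needs no accidental: B.

B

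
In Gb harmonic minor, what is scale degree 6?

Ebb

The Gb harmonic minor scale runs Gb Ab Bbb Cb Db Ebb F.
Degree 6 is Ebb.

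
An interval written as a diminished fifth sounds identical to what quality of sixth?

A diminished fifth spans 6 semitones.
A sixth spanning 6 semitones is doubly diminished (the major sixth is 9).

doubly diminished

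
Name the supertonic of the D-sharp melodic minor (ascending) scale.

Degree 2 takes the letter 1 step above D, which is E.
In melodic minor (ascending), degree 2 sits 2 semitones above the tonic. D# + 2 semitones is pitch class 5, spelled on E as E#.

E#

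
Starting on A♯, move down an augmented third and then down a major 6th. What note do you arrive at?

Ab

An augmented third down from A# is F (letter F, 5 semitones down).
A major sixth down from F is Ab (letter A, 9 semitones down).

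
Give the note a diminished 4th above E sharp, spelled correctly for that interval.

E up a perfect fourth is A, so the target letter is A.
From E#, a diminished fourth is 4 semitones up: A.

A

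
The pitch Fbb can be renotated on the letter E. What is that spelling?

Fbb is pitch class 3. The letter E alone is pitch class 4.
To reach pitch class 3 from E requires an offset of -1 semitone, i.e. flat: Eb.

Eb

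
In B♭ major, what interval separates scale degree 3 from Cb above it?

Scale degree 3 of Bb major is D.
D up to Cb: letters D→C make it a seventh; 9 semitones makes it diminished.

diminished seventh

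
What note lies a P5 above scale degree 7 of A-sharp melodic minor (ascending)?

D##

Scale degree 7 of A# melodic minor (ascending) is G##.
A perfect fifth (7 semitones) above G## lands on the letter D, giving D##.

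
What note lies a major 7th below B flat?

Cb

B down a major seventh is C, so the target letter is C.
From Bb, a major seventh is 11 semitones down: Cb.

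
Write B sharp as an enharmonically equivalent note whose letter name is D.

Dbb

B# is pitch class 0. The letter D alone is pitch class 2.
To reach pitch class 0 from D requires an offset of -2 semitones, i.e. double flat: Dbb.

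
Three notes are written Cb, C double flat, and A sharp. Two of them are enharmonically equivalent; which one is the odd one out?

Cb

In 12-tone equal temperament, enharmonic equivalents share a pitch class. Cb is pitch class 11; Cbb is pitch class 10; A# is pitch class 10.
Cbb and A# share pitch class 10, while Cb is pitch class 11.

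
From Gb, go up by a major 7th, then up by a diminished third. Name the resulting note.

Abb

A major seventh up from Gb is F (letter F, 11 semitones up).
A diminished third up from F is Abb (letter A, 2 semitones up).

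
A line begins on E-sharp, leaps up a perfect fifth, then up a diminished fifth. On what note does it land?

A perfect fifth up from E# is B# (letter B, 7 semitones up).
A diminished fifth up from B# is F# (letter F, 6 semitones up).

F#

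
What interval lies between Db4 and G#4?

doubly augmented fourth

Counting letters D–E–F–G gives a fourth.
Db→G# = 7 semitones, 2 wider than the perfect fourth (5), so doubly augmented.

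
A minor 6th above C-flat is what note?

Abb

A sixth above C lands on the letter A.
A minor sixth spans 8 semitones, so Cb moves to pitch class 7. On the letter A that is Abb.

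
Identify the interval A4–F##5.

augmented sixth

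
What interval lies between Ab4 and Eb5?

perfect fifth

Counting letters A–B–C–D–E gives a fifth.
Ab→Eb = 7 semitones, exactly the perfect fifth.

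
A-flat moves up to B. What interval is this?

Counting letters A–B gives a second.
Ab→B = 3 semitones, 1 wider than the major second (2), so augmented.

augmented second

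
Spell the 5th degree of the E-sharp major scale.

B#

Degree 5 takes the letter 4 steps above E, which is B.
In major, degree 5 sits 7 semitones above the tonic. E# + 7 semitones is pitch class 0, spelled on B as B#.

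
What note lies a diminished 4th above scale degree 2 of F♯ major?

Scale degree 2 of F# major is G#.
A diminished fourth (4 semitones) above G# lands on the letter C, giving C.

C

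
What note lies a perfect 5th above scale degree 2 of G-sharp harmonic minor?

E#

Scale degree 2 of G# harmonic minor is A#.
A perfect fifth (7 semitones) above A# lands on the letter E, giving E#.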